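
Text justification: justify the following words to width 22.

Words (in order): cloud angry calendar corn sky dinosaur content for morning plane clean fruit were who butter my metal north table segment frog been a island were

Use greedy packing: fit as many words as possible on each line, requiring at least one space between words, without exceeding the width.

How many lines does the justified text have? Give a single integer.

Line 1: ['cloud', 'angry', 'calendar'] (min_width=20, slack=2)
Line 2: ['corn', 'sky', 'dinosaur'] (min_width=17, slack=5)
Line 3: ['content', 'for', 'morning'] (min_width=19, slack=3)
Line 4: ['plane', 'clean', 'fruit', 'were'] (min_width=22, slack=0)
Line 5: ['who', 'butter', 'my', 'metal'] (min_width=19, slack=3)
Line 6: ['north', 'table', 'segment'] (min_width=19, slack=3)
Line 7: ['frog', 'been', 'a', 'island'] (min_width=18, slack=4)
Line 8: ['were'] (min_width=4, slack=18)
Total lines: 8

Answer: 8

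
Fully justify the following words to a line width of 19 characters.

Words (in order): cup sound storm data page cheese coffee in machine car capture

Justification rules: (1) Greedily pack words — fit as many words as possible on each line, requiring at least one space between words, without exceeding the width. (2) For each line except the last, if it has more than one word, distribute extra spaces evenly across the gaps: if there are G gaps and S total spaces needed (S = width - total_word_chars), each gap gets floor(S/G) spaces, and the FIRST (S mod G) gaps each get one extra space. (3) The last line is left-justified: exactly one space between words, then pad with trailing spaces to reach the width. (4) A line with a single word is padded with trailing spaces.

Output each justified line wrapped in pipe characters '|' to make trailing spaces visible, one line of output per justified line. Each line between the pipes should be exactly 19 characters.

Line 1: ['cup', 'sound', 'storm'] (min_width=15, slack=4)
Line 2: ['data', 'page', 'cheese'] (min_width=16, slack=3)
Line 3: ['coffee', 'in', 'machine'] (min_width=17, slack=2)
Line 4: ['car', 'capture'] (min_width=11, slack=8)

Answer: |cup   sound   storm|
|data   page  cheese|
|coffee  in  machine|
|car capture        |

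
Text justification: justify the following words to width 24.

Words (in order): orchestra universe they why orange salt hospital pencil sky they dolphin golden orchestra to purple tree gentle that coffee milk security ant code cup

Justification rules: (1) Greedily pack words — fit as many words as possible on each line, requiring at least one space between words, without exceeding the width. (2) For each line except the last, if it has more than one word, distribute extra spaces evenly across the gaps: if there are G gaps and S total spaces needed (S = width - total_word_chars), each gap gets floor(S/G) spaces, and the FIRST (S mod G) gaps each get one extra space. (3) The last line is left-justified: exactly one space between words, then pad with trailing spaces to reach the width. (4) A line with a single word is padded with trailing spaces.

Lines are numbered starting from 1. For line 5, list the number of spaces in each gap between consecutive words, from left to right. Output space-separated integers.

Answer: 2 1 1

Derivation:
Line 1: ['orchestra', 'universe', 'they'] (min_width=23, slack=1)
Line 2: ['why', 'orange', 'salt', 'hospital'] (min_width=24, slack=0)
Line 3: ['pencil', 'sky', 'they', 'dolphin'] (min_width=23, slack=1)
Line 4: ['golden', 'orchestra', 'to'] (min_width=19, slack=5)
Line 5: ['purple', 'tree', 'gentle', 'that'] (min_width=23, slack=1)
Line 6: ['coffee', 'milk', 'security', 'ant'] (min_width=24, slack=0)
Line 7: ['code', 'cup'] (min_width=8, slack=16)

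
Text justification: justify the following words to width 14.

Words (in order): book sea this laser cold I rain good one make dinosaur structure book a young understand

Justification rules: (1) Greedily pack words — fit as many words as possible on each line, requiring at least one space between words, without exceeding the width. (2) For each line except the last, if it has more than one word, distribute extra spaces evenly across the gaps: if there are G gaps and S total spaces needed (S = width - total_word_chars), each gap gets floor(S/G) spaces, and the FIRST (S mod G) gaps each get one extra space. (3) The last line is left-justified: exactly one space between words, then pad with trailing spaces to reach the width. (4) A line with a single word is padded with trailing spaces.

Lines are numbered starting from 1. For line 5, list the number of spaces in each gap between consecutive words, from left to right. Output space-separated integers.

Answer: 1

Derivation:
Line 1: ['book', 'sea', 'this'] (min_width=13, slack=1)
Line 2: ['laser', 'cold', 'I'] (min_width=12, slack=2)
Line 3: ['rain', 'good', 'one'] (min_width=13, slack=1)
Line 4: ['make', 'dinosaur'] (min_width=13, slack=1)
Line 5: ['structure', 'book'] (min_width=14, slack=0)
Line 6: ['a', 'young'] (min_width=7, slack=7)
Line 7: ['understand'] (min_width=10, slack=4)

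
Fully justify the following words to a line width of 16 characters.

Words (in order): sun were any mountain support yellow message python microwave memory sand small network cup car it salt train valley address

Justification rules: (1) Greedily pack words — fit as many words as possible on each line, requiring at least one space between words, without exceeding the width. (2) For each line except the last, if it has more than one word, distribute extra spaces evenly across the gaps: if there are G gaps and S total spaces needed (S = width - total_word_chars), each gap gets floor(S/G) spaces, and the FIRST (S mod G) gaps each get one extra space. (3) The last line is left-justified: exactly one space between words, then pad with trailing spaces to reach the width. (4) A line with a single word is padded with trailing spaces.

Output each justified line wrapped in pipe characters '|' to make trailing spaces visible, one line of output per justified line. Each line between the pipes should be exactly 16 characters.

Answer: |sun   were   any|
|mountain support|
|yellow   message|
|python microwave|
|memory      sand|
|small    network|
|cup  car it salt|
|train     valley|
|address         |

Derivation:
Line 1: ['sun', 'were', 'any'] (min_width=12, slack=4)
Line 2: ['mountain', 'support'] (min_width=16, slack=0)
Line 3: ['yellow', 'message'] (min_width=14, slack=2)
Line 4: ['python', 'microwave'] (min_width=16, slack=0)
Line 5: ['memory', 'sand'] (min_width=11, slack=5)
Line 6: ['small', 'network'] (min_width=13, slack=3)
Line 7: ['cup', 'car', 'it', 'salt'] (min_width=15, slack=1)
Line 8: ['train', 'valley'] (min_width=12, slack=4)
Line 9: ['address'] (min_width=7, slack=9)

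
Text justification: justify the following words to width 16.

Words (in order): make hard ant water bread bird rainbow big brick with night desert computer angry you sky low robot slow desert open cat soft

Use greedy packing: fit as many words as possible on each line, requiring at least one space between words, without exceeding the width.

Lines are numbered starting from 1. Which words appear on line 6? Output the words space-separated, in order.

Line 1: ['make', 'hard', 'ant'] (min_width=13, slack=3)
Line 2: ['water', 'bread', 'bird'] (min_width=16, slack=0)
Line 3: ['rainbow', 'big'] (min_width=11, slack=5)
Line 4: ['brick', 'with', 'night'] (min_width=16, slack=0)
Line 5: ['desert', 'computer'] (min_width=15, slack=1)
Line 6: ['angry', 'you', 'sky'] (min_width=13, slack=3)
Line 7: ['low', 'robot', 'slow'] (min_width=14, slack=2)
Line 8: ['desert', 'open', 'cat'] (min_width=15, slack=1)
Line 9: ['soft'] (min_width=4, slack=12)

Answer: angry you sky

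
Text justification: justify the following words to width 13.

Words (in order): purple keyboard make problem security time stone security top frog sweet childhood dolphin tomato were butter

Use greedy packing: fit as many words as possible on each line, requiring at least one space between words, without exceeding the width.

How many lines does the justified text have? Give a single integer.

Line 1: ['purple'] (min_width=6, slack=7)
Line 2: ['keyboard', 'make'] (min_width=13, slack=0)
Line 3: ['problem'] (min_width=7, slack=6)
Line 4: ['security', 'time'] (min_width=13, slack=0)
Line 5: ['stone'] (min_width=5, slack=8)
Line 6: ['security', 'top'] (min_width=12, slack=1)
Line 7: ['frog', 'sweet'] (min_width=10, slack=3)
Line 8: ['childhood'] (min_width=9, slack=4)
Line 9: ['dolphin'] (min_width=7, slack=6)
Line 10: ['tomato', 'were'] (min_width=11, slack=2)
Line 11: ['butter'] (min_width=6, slack=7)
Total lines: 11

Answer: 11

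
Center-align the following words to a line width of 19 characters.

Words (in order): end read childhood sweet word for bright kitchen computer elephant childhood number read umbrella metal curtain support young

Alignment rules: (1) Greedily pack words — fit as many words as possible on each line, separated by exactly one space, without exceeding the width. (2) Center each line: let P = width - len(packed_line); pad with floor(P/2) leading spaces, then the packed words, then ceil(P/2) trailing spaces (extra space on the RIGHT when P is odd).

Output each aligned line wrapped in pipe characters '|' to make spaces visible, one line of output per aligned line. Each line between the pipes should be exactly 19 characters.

Line 1: ['end', 'read', 'childhood'] (min_width=18, slack=1)
Line 2: ['sweet', 'word', 'for'] (min_width=14, slack=5)
Line 3: ['bright', 'kitchen'] (min_width=14, slack=5)
Line 4: ['computer', 'elephant'] (min_width=17, slack=2)
Line 5: ['childhood', 'number'] (min_width=16, slack=3)
Line 6: ['read', 'umbrella', 'metal'] (min_width=19, slack=0)
Line 7: ['curtain', 'support'] (min_width=15, slack=4)
Line 8: ['young'] (min_width=5, slack=14)

Answer: |end read childhood |
|  sweet word for   |
|  bright kitchen   |
| computer elephant |
| childhood number  |
|read umbrella metal|
|  curtain support  |
|       young       |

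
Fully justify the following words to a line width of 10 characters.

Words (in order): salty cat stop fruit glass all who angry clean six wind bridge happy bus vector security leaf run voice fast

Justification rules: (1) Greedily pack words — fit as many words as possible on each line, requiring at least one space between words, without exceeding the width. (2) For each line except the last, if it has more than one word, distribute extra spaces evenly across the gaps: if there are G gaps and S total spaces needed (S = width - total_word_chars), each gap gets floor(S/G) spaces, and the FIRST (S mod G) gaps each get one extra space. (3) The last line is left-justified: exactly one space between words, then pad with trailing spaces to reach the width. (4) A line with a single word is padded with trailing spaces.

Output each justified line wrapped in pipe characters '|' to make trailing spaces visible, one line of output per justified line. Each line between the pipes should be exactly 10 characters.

Answer: |salty  cat|
|stop fruit|
|glass  all|
|who  angry|
|clean  six|
|wind      |
|bridge    |
|happy  bus|
|vector    |
|security  |
|leaf   run|
|voice fast|

Derivation:
Line 1: ['salty', 'cat'] (min_width=9, slack=1)
Line 2: ['stop', 'fruit'] (min_width=10, slack=0)
Line 3: ['glass', 'all'] (min_width=9, slack=1)
Line 4: ['who', 'angry'] (min_width=9, slack=1)
Line 5: ['clean', 'six'] (min_width=9, slack=1)
Line 6: ['wind'] (min_width=4, slack=6)
Line 7: ['bridge'] (min_width=6, slack=4)
Line 8: ['happy', 'bus'] (min_width=9, slack=1)
Line 9: ['vector'] (min_width=6, slack=4)
Line 10: ['security'] (min_width=8, slack=2)
Line 11: ['leaf', 'run'] (min_width=8, slack=2)
Line 12: ['voice', 'fast'] (min_width=10, slack=0)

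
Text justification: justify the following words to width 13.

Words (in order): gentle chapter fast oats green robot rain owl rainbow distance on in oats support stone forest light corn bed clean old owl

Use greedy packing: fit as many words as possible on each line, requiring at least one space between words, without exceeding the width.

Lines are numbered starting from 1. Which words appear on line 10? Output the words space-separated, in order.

Line 1: ['gentle'] (min_width=6, slack=7)
Line 2: ['chapter', 'fast'] (min_width=12, slack=1)
Line 3: ['oats', 'green'] (min_width=10, slack=3)
Line 4: ['robot', 'rain'] (min_width=10, slack=3)
Line 5: ['owl', 'rainbow'] (min_width=11, slack=2)
Line 6: ['distance', 'on'] (min_width=11, slack=2)
Line 7: ['in', 'oats'] (min_width=7, slack=6)
Line 8: ['support', 'stone'] (min_width=13, slack=0)
Line 9: ['forest', 'light'] (min_width=12, slack=1)
Line 10: ['corn', 'bed'] (min_width=8, slack=5)
Line 11: ['clean', 'old', 'owl'] (min_width=13, slack=0)

Answer: corn bed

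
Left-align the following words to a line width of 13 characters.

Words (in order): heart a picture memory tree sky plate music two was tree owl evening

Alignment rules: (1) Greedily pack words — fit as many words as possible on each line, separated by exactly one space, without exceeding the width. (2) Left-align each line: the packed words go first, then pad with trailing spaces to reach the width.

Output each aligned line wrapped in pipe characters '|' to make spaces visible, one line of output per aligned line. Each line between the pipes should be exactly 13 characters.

Answer: |heart a      |
|picture      |
|memory tree  |
|sky plate    |
|music two was|
|tree owl     |
|evening      |

Derivation:
Line 1: ['heart', 'a'] (min_width=7, slack=6)
Line 2: ['picture'] (min_width=7, slack=6)
Line 3: ['memory', 'tree'] (min_width=11, slack=2)
Line 4: ['sky', 'plate'] (min_width=9, slack=4)
Line 5: ['music', 'two', 'was'] (min_width=13, slack=0)
Line 6: ['tree', 'owl'] (min_width=8, slack=5)
Line 7: ['evening'] (min_width=7, slack=6)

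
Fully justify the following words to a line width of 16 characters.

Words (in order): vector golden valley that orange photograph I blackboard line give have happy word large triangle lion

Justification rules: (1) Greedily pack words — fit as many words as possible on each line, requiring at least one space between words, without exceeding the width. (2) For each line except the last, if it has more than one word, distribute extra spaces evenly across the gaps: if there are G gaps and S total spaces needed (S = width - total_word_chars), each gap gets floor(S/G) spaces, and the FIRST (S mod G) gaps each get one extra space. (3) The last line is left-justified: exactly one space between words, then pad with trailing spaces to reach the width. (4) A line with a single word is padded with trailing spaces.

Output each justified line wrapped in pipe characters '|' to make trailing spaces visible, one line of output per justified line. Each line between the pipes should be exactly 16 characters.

Line 1: ['vector', 'golden'] (min_width=13, slack=3)
Line 2: ['valley', 'that'] (min_width=11, slack=5)
Line 3: ['orange'] (min_width=6, slack=10)
Line 4: ['photograph', 'I'] (min_width=12, slack=4)
Line 5: ['blackboard', 'line'] (min_width=15, slack=1)
Line 6: ['give', 'have', 'happy'] (min_width=15, slack=1)
Line 7: ['word', 'large'] (min_width=10, slack=6)
Line 8: ['triangle', 'lion'] (min_width=13, slack=3)

Answer: |vector    golden|
|valley      that|
|orange          |
|photograph     I|
|blackboard  line|
|give  have happy|
|word       large|
|triangle lion   |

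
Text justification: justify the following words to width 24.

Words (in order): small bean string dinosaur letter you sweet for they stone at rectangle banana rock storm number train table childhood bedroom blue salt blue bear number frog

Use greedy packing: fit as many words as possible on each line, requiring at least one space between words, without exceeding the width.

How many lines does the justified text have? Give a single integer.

Answer: 8

Derivation:
Line 1: ['small', 'bean', 'string'] (min_width=17, slack=7)
Line 2: ['dinosaur', 'letter', 'you'] (min_width=19, slack=5)
Line 3: ['sweet', 'for', 'they', 'stone', 'at'] (min_width=23, slack=1)
Line 4: ['rectangle', 'banana', 'rock'] (min_width=21, slack=3)
Line 5: ['storm', 'number', 'train', 'table'] (min_width=24, slack=0)
Line 6: ['childhood', 'bedroom', 'blue'] (min_width=22, slack=2)
Line 7: ['salt', 'blue', 'bear', 'number'] (min_width=21, slack=3)
Line 8: ['frog'] (min_width=4, slack=20)
Total lines: 8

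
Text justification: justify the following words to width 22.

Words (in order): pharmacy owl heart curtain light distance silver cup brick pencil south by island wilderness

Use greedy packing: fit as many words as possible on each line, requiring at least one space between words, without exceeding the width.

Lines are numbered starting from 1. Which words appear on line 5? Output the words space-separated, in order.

Line 1: ['pharmacy', 'owl', 'heart'] (min_width=18, slack=4)
Line 2: ['curtain', 'light', 'distance'] (min_width=22, slack=0)
Line 3: ['silver', 'cup', 'brick'] (min_width=16, slack=6)
Line 4: ['pencil', 'south', 'by', 'island'] (min_width=22, slack=0)
Line 5: ['wilderness'] (min_width=10, slack=12)

Answer: wilderness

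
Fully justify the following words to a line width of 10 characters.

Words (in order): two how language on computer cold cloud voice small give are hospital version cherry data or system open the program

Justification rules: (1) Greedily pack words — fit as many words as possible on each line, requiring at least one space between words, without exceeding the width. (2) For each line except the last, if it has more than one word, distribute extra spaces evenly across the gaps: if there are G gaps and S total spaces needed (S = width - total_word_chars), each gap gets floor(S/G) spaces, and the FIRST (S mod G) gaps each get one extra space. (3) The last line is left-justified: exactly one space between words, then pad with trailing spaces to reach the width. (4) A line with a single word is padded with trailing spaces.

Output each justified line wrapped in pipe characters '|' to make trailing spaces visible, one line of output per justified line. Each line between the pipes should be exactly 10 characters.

Line 1: ['two', 'how'] (min_width=7, slack=3)
Line 2: ['language'] (min_width=8, slack=2)
Line 3: ['on'] (min_width=2, slack=8)
Line 4: ['computer'] (min_width=8, slack=2)
Line 5: ['cold', 'cloud'] (min_width=10, slack=0)
Line 6: ['voice'] (min_width=5, slack=5)
Line 7: ['small', 'give'] (min_width=10, slack=0)
Line 8: ['are'] (min_width=3, slack=7)
Line 9: ['hospital'] (min_width=8, slack=2)
Line 10: ['version'] (min_width=7, slack=3)
Line 11: ['cherry'] (min_width=6, slack=4)
Line 12: ['data', 'or'] (min_width=7, slack=3)
Line 13: ['system'] (min_width=6, slack=4)
Line 14: ['open', 'the'] (min_width=8, slack=2)
Line 15: ['program'] (min_width=7, slack=3)

Answer: |two    how|
|language  |
|on        |
|computer  |
|cold cloud|
|voice     |
|small give|
|are       |
|hospital  |
|version   |
|cherry    |
|data    or|
|system    |
|open   the|
|program   |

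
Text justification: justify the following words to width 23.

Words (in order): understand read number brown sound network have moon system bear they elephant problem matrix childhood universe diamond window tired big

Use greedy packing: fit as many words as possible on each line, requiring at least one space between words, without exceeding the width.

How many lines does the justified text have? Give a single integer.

Line 1: ['understand', 'read', 'number'] (min_width=22, slack=1)
Line 2: ['brown', 'sound', 'network'] (min_width=19, slack=4)
Line 3: ['have', 'moon', 'system', 'bear'] (min_width=21, slack=2)
Line 4: ['they', 'elephant', 'problem'] (min_width=21, slack=2)
Line 5: ['matrix', 'childhood'] (min_width=16, slack=7)
Line 6: ['universe', 'diamond', 'window'] (min_width=23, slack=0)
Line 7: ['tired', 'big'] (min_width=9, slack=14)
Total lines: 7

Answer: 7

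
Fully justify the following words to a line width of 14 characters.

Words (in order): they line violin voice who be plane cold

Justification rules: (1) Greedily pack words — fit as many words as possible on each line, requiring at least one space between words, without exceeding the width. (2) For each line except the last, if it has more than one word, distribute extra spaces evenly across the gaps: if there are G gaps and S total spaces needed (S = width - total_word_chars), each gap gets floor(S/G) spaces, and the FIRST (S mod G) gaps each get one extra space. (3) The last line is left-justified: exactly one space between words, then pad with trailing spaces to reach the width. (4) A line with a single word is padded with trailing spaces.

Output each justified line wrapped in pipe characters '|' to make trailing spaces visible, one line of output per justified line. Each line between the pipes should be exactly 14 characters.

Answer: |they      line|
|violin   voice|
|who  be  plane|
|cold          |

Derivation:
Line 1: ['they', 'line'] (min_width=9, slack=5)
Line 2: ['violin', 'voice'] (min_width=12, slack=2)
Line 3: ['who', 'be', 'plane'] (min_width=12, slack=2)
Line 4: ['cold'] (min_width=4, slack=10)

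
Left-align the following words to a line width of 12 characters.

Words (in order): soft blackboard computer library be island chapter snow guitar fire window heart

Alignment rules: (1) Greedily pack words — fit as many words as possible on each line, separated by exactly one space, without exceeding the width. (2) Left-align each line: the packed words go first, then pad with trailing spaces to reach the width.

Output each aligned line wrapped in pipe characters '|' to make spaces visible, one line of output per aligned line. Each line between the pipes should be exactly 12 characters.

Answer: |soft        |
|blackboard  |
|computer    |
|library be  |
|island      |
|chapter snow|
|guitar fire |
|window heart|

Derivation:
Line 1: ['soft'] (min_width=4, slack=8)
Line 2: ['blackboard'] (min_width=10, slack=2)
Line 3: ['computer'] (min_width=8, slack=4)
Line 4: ['library', 'be'] (min_width=10, slack=2)
Line 5: ['island'] (min_width=6, slack=6)
Line 6: ['chapter', 'snow'] (min_width=12, slack=0)
Line 7: ['guitar', 'fire'] (min_width=11, slack=1)
Line 8: ['window', 'heart'] (min_width=12, slack=0)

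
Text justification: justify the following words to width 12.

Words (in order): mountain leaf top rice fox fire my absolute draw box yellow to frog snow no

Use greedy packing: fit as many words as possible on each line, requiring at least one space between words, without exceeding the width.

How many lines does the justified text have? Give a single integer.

Answer: 8

Derivation:
Line 1: ['mountain'] (min_width=8, slack=4)
Line 2: ['leaf', 'top'] (min_width=8, slack=4)
Line 3: ['rice', 'fox'] (min_width=8, slack=4)
Line 4: ['fire', 'my'] (min_width=7, slack=5)
Line 5: ['absolute'] (min_width=8, slack=4)
Line 6: ['draw', 'box'] (min_width=8, slack=4)
Line 7: ['yellow', 'to'] (min_width=9, slack=3)
Line 8: ['frog', 'snow', 'no'] (min_width=12, slack=0)
Total lines: 8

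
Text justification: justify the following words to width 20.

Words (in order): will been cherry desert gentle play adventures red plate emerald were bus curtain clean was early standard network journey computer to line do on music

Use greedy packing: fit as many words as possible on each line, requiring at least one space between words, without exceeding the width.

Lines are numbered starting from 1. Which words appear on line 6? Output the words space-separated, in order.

Line 1: ['will', 'been', 'cherry'] (min_width=16, slack=4)
Line 2: ['desert', 'gentle', 'play'] (min_width=18, slack=2)
Line 3: ['adventures', 'red', 'plate'] (min_width=20, slack=0)
Line 4: ['emerald', 'were', 'bus'] (min_width=16, slack=4)
Line 5: ['curtain', 'clean', 'was'] (min_width=17, slack=3)
Line 6: ['early', 'standard'] (min_width=14, slack=6)
Line 7: ['network', 'journey'] (min_width=15, slack=5)
Line 8: ['computer', 'to', 'line', 'do'] (min_width=19, slack=1)
Line 9: ['on', 'music'] (min_width=8, slack=12)

Answer: early standard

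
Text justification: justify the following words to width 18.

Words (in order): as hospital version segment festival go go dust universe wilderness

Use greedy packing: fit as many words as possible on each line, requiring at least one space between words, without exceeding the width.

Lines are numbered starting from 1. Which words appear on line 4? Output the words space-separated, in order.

Answer: dust universe

Derivation:
Line 1: ['as', 'hospital'] (min_width=11, slack=7)
Line 2: ['version', 'segment'] (min_width=15, slack=3)
Line 3: ['festival', 'go', 'go'] (min_width=14, slack=4)
Line 4: ['dust', 'universe'] (min_width=13, slack=5)
Line 5: ['wilderness'] (min_width=10, slack=8)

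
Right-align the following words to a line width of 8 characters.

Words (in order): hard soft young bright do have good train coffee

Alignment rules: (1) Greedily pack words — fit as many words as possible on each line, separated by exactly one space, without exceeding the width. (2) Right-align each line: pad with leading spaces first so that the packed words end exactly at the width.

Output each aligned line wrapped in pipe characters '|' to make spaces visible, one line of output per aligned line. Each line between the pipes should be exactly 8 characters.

Line 1: ['hard'] (min_width=4, slack=4)
Line 2: ['soft'] (min_width=4, slack=4)
Line 3: ['young'] (min_width=5, slack=3)
Line 4: ['bright'] (min_width=6, slack=2)
Line 5: ['do', 'have'] (min_width=7, slack=1)
Line 6: ['good'] (min_width=4, slack=4)
Line 7: ['train'] (min_width=5, slack=3)
Line 8: ['coffee'] (min_width=6, slack=2)

Answer: |    hard|
|    soft|
|   young|
|  bright|
| do have|
|    good|
|   train|
|  coffee|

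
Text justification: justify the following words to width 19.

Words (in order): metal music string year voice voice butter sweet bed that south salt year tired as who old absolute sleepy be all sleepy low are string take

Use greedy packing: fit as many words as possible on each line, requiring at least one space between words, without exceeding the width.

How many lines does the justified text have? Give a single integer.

Answer: 8

Derivation:
Line 1: ['metal', 'music', 'string'] (min_width=18, slack=1)
Line 2: ['year', 'voice', 'voice'] (min_width=16, slack=3)
Line 3: ['butter', 'sweet', 'bed'] (min_width=16, slack=3)
Line 4: ['that', 'south', 'salt'] (min_width=15, slack=4)
Line 5: ['year', 'tired', 'as', 'who'] (min_width=17, slack=2)
Line 6: ['old', 'absolute', 'sleepy'] (min_width=19, slack=0)
Line 7: ['be', 'all', 'sleepy', 'low'] (min_width=17, slack=2)
Line 8: ['are', 'string', 'take'] (min_width=15, slack=4)
Total lines: 8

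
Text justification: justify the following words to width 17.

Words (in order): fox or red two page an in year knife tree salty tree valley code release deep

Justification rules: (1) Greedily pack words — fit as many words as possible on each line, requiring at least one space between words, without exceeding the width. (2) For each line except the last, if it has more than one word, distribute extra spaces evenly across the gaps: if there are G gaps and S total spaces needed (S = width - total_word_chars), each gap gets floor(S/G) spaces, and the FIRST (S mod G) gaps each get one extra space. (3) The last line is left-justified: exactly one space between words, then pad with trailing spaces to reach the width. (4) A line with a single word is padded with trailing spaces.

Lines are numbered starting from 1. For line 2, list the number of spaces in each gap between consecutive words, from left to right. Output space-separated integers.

Line 1: ['fox', 'or', 'red', 'two'] (min_width=14, slack=3)
Line 2: ['page', 'an', 'in', 'year'] (min_width=15, slack=2)
Line 3: ['knife', 'tree', 'salty'] (min_width=16, slack=1)
Line 4: ['tree', 'valley', 'code'] (min_width=16, slack=1)
Line 5: ['release', 'deep'] (min_width=12, slack=5)

Answer: 2 2 1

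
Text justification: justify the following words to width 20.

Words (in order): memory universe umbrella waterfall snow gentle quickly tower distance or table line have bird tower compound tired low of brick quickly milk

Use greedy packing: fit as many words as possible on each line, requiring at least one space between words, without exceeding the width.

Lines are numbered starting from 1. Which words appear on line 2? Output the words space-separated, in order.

Answer: umbrella waterfall

Derivation:
Line 1: ['memory', 'universe'] (min_width=15, slack=5)
Line 2: ['umbrella', 'waterfall'] (min_width=18, slack=2)
Line 3: ['snow', 'gentle', 'quickly'] (min_width=19, slack=1)
Line 4: ['tower', 'distance', 'or'] (min_width=17, slack=3)
Line 5: ['table', 'line', 'have', 'bird'] (min_width=20, slack=0)
Line 6: ['tower', 'compound', 'tired'] (min_width=20, slack=0)
Line 7: ['low', 'of', 'brick', 'quickly'] (min_width=20, slack=0)
Line 8: ['milk'] (min_width=4, slack=16)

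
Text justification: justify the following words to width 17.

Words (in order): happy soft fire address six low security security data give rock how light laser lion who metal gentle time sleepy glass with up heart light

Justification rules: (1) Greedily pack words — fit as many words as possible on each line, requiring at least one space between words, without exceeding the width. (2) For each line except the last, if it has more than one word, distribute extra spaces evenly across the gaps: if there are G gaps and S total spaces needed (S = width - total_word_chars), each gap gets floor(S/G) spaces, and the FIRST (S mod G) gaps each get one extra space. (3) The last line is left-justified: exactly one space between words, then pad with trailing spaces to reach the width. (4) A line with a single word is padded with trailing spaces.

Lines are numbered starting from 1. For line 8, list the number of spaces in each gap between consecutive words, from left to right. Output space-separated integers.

Answer: 1 1

Derivation:
Line 1: ['happy', 'soft', 'fire'] (min_width=15, slack=2)
Line 2: ['address', 'six', 'low'] (min_width=15, slack=2)
Line 3: ['security', 'security'] (min_width=17, slack=0)
Line 4: ['data', 'give', 'rock'] (min_width=14, slack=3)
Line 5: ['how', 'light', 'laser'] (min_width=15, slack=2)
Line 6: ['lion', 'who', 'metal'] (min_width=14, slack=3)
Line 7: ['gentle', 'time'] (min_width=11, slack=6)
Line 8: ['sleepy', 'glass', 'with'] (min_width=17, slack=0)
Line 9: ['up', 'heart', 'light'] (min_width=14, slack=3)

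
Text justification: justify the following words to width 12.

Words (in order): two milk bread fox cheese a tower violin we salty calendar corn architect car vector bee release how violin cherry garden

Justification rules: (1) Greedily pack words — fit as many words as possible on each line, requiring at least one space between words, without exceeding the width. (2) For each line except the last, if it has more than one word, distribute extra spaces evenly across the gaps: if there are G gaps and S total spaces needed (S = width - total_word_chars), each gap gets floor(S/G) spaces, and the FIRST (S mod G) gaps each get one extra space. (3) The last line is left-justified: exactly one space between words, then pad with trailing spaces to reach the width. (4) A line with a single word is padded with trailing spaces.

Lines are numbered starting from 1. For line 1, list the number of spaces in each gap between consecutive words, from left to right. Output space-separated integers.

Answer: 5

Derivation:
Line 1: ['two', 'milk'] (min_width=8, slack=4)
Line 2: ['bread', 'fox'] (min_width=9, slack=3)
Line 3: ['cheese', 'a'] (min_width=8, slack=4)
Line 4: ['tower', 'violin'] (min_width=12, slack=0)
Line 5: ['we', 'salty'] (min_width=8, slack=4)
Line 6: ['calendar'] (min_width=8, slack=4)
Line 7: ['corn'] (min_width=4, slack=8)
Line 8: ['architect'] (min_width=9, slack=3)
Line 9: ['car', 'vector'] (min_width=10, slack=2)
Line 10: ['bee', 'release'] (min_width=11, slack=1)
Line 11: ['how', 'violin'] (min_width=10, slack=2)
Line 12: ['cherry'] (min_width=6, slack=6)
Line 13: ['garden'] (min_width=6, slack=6)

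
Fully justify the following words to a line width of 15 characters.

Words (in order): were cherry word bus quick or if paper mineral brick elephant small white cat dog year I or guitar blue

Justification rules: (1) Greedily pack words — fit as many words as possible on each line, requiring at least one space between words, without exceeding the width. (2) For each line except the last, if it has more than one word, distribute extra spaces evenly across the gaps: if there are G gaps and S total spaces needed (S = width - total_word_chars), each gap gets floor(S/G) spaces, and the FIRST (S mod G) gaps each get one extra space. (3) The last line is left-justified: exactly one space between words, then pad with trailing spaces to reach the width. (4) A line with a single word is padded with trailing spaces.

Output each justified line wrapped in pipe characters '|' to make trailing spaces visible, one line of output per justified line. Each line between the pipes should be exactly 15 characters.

Answer: |were     cherry|
|word  bus quick|
|or   if   paper|
|mineral   brick|
|elephant  small|
|white  cat  dog|
|year    I    or|
|guitar blue    |

Derivation:
Line 1: ['were', 'cherry'] (min_width=11, slack=4)
Line 2: ['word', 'bus', 'quick'] (min_width=14, slack=1)
Line 3: ['or', 'if', 'paper'] (min_width=11, slack=4)
Line 4: ['mineral', 'brick'] (min_width=13, slack=2)
Line 5: ['elephant', 'small'] (min_width=14, slack=1)
Line 6: ['white', 'cat', 'dog'] (min_width=13, slack=2)
Line 7: ['year', 'I', 'or'] (min_width=9, slack=6)
Line 8: ['guitar', 'blue'] (min_width=11, slack=4)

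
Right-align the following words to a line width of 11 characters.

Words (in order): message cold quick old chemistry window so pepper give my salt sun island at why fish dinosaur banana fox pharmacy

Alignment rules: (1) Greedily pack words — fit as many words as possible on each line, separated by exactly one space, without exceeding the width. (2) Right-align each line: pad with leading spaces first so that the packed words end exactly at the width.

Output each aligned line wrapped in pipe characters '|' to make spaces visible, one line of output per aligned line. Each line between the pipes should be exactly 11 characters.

Line 1: ['message'] (min_width=7, slack=4)
Line 2: ['cold', 'quick'] (min_width=10, slack=1)
Line 3: ['old'] (min_width=3, slack=8)
Line 4: ['chemistry'] (min_width=9, slack=2)
Line 5: ['window', 'so'] (min_width=9, slack=2)
Line 6: ['pepper', 'give'] (min_width=11, slack=0)
Line 7: ['my', 'salt', 'sun'] (min_width=11, slack=0)
Line 8: ['island', 'at'] (min_width=9, slack=2)
Line 9: ['why', 'fish'] (min_width=8, slack=3)
Line 10: ['dinosaur'] (min_width=8, slack=3)
Line 11: ['banana', 'fox'] (min_width=10, slack=1)
Line 12: ['pharmacy'] (min_width=8, slack=3)

Answer: |    message|
| cold quick|
|        old|
|  chemistry|
|  window so|
|pepper give|
|my salt sun|
|  island at|
|   why fish|
|   dinosaur|
| banana fox|
|   pharmacy|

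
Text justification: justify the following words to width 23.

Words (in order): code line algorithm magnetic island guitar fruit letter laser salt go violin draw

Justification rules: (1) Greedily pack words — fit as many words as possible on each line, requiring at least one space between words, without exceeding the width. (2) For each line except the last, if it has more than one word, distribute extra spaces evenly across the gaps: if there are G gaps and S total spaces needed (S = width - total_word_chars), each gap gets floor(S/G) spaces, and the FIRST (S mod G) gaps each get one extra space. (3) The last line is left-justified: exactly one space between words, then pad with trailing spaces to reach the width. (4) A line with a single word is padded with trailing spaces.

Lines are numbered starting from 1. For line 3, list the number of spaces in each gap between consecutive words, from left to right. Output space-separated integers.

Line 1: ['code', 'line', 'algorithm'] (min_width=19, slack=4)
Line 2: ['magnetic', 'island', 'guitar'] (min_width=22, slack=1)
Line 3: ['fruit', 'letter', 'laser', 'salt'] (min_width=23, slack=0)
Line 4: ['go', 'violin', 'draw'] (min_width=14, slack=9)

Answer: 1 1 1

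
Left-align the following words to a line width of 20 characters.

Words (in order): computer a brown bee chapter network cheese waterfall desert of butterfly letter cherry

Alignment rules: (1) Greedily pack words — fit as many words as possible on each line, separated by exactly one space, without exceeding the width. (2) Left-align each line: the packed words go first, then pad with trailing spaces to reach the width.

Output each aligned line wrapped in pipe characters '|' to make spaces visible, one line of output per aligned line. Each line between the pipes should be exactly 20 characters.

Answer: |computer a brown bee|
|chapter network     |
|cheese waterfall    |
|desert of butterfly |
|letter cherry       |

Derivation:
Line 1: ['computer', 'a', 'brown', 'bee'] (min_width=20, slack=0)
Line 2: ['chapter', 'network'] (min_width=15, slack=5)
Line 3: ['cheese', 'waterfall'] (min_width=16, slack=4)
Line 4: ['desert', 'of', 'butterfly'] (min_width=19, slack=1)
Line 5: ['letter', 'cherry'] (min_width=13, slack=7)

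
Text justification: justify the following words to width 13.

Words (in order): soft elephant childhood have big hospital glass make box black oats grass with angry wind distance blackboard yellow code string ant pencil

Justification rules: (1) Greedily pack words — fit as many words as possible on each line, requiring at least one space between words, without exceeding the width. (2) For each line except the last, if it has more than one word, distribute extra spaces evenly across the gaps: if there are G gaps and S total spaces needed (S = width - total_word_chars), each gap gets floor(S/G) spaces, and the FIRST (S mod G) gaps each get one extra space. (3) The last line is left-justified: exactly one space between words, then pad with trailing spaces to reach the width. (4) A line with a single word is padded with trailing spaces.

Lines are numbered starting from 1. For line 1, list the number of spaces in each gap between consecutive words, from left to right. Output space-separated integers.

Line 1: ['soft', 'elephant'] (min_width=13, slack=0)
Line 2: ['childhood'] (min_width=9, slack=4)
Line 3: ['have', 'big'] (min_width=8, slack=5)
Line 4: ['hospital'] (min_width=8, slack=5)
Line 5: ['glass', 'make'] (min_width=10, slack=3)
Line 6: ['box', 'black'] (min_width=9, slack=4)
Line 7: ['oats', 'grass'] (min_width=10, slack=3)
Line 8: ['with', 'angry'] (min_width=10, slack=3)
Line 9: ['wind', 'distance'] (min_width=13, slack=0)
Line 10: ['blackboard'] (min_width=10, slack=3)
Line 11: ['yellow', 'code'] (min_width=11, slack=2)
Line 12: ['string', 'ant'] (min_width=10, slack=3)
Line 13: ['pencil'] (min_width=6, slack=7)

Answer: 1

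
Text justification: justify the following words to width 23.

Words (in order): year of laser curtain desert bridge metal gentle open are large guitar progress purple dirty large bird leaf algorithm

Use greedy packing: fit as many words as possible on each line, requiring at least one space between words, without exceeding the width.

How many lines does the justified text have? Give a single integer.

Line 1: ['year', 'of', 'laser', 'curtain'] (min_width=21, slack=2)
Line 2: ['desert', 'bridge', 'metal'] (min_width=19, slack=4)
Line 3: ['gentle', 'open', 'are', 'large'] (min_width=21, slack=2)
Line 4: ['guitar', 'progress', 'purple'] (min_width=22, slack=1)
Line 5: ['dirty', 'large', 'bird', 'leaf'] (min_width=21, slack=2)
Line 6: ['algorithm'] (min_width=9, slack=14)
Total lines: 6

Answer: 6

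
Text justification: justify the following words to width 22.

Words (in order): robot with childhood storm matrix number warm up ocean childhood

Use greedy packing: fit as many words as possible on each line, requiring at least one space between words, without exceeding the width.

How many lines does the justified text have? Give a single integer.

Line 1: ['robot', 'with', 'childhood'] (min_width=20, slack=2)
Line 2: ['storm', 'matrix', 'number'] (min_width=19, slack=3)
Line 3: ['warm', 'up', 'ocean'] (min_width=13, slack=9)
Line 4: ['childhood'] (min_width=9, slack=13)
Total lines: 4

Answer: 4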